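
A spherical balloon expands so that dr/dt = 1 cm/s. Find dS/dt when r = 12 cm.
96π cm²/s

S = 4πr²
dS/dt = dS/dr · dr/dt = 8πr · 1
At r = 12: dS/dt = 96π cm²/s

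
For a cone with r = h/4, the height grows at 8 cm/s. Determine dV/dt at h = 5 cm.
25π/2 cm³/s

V = (1/3)π(h/4)²h = πh³/48
dV/dt = πh²/16 · 8
At h = 5: dV/dt = 25π/2 cm³/s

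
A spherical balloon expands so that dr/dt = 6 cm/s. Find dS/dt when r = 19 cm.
912π cm²/s

S = 4πr²
dS/dt = dS/dr · dr/dt = 8πr · 6
At r = 19: dS/dt = 912π cm²/s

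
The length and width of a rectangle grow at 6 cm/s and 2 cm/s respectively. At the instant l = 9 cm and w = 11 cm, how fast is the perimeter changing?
16 cm/s

P = 2(l + w)
dP/dt = 2(dl/dt + dw/dt) = 2(6 + 2) = 16 cm/s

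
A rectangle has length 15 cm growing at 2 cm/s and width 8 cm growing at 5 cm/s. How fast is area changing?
91 cm²/s

A = lw
dA/dt = w·dl/dt + l·dw/dt = 8·2 + 15·5 = 91 cm²/s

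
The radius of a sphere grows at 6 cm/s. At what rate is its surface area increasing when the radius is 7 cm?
336π cm²/s

S = 4πr²
dS/dt = dS/dr · dr/dt = 8πr · 6
At r = 7: dS/dt = 336π cm²/s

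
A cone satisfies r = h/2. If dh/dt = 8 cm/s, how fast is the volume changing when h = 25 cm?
1250π cm³/s

V = (1/3)π(h/2)²h = πh³/12
dV/dt = πh²/4 · 8
At h = 25: dV/dt = 1250π cm³/s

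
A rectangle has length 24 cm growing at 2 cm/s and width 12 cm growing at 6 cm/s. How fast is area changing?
168 cm²/s

A = lw
dA/dt = w·dl/dt + l·dw/dt = 12·2 + 24·6 = 168 cm²/s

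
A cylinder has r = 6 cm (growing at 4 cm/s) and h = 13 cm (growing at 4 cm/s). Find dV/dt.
768π cm³/s

V = πr²h
dV/dt = 2πrh·dr/dt + πr²·dh/dt
= 2π(6)(13)(4) + π(6)²(4)
= 768π cm³/s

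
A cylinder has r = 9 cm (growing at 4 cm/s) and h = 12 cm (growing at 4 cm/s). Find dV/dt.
1188π cm³/s

V = πr²h
dV/dt = 2πrh·dr/dt + πr²·dh/dt
= 2π(9)(12)(4) + π(9)²(4)
= 1188π cm³/s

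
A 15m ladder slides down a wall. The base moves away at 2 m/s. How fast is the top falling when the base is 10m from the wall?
4√5/5 ≈ 1.789 m/s

x² + y² = 15²
2x·dx/dt + 2y·dy/dt = 0
dy/dt = -x/y · dx/dt = -10/(5√5) · 2 = -4√5/5 m/s
The top is descending at 4√5/5 ≈ 1.789 m/s.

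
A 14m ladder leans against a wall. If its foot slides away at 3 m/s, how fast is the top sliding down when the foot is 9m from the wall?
27√115/115 ≈ 2.518 m/s

x² + y² = 14²
2x·dx/dt + 2y·dy/dt = 0
dy/dt = -x/y · dx/dt = -9/√115 · 3 = -27√115/115 m/s
The top is descending at 27√115/115 ≈ 2.518 m/s.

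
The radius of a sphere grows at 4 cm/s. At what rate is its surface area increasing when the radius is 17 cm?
544π cm²/s

S = 4πr²
dS/dt = dS/dr · dr/dt = 8πr · 4
At r = 17: dS/dt = 544π cm²/s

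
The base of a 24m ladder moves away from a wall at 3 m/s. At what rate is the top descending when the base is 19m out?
57√215/215 ≈ 3.887 m/s

x² + y² = 24²
2x·dx/dt + 2y·dy/dt = 0
dy/dt = -x/y · dx/dt = -19/√215 · 3 = -57√215/215 m/s
The top is descending at 57√215/215 ≈ 3.887 m/s.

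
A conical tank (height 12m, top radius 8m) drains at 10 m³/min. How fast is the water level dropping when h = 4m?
45/(32π) ≈ 0.4476 m/min

r/h = 8/12, so r = (2/3)h
V = (1/3)πr²h = (1/3)π((2/3)h)²h = (4/27)πh³
dV/dh = (4/9)πh²
dh/dt = (dV/dt)/(dV/dh) = -10/((4/9)π·4²) = -45/(32π) m/min
The level is dropping at 45/(32π) ≈ 0.4476 m/min.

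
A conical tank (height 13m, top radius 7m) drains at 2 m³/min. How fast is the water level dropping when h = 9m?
338/(3969π) ≈ 0.02711 m/min

r/h = 7/13, so r = (7/13)h
V = (1/3)πr²h = (1/3)π((7/13)h)²h = (49/507)πh³
dV/dh = (49/169)πh²
dh/dt = (dV/dt)/(dV/dh) = -2/((49/169)π·9²) = -338/(3969π) m/min
The level is dropping at 338/(3969π) ≈ 0.02711 m/min.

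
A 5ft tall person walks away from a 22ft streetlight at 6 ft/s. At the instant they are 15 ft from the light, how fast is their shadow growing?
30/17 ft/s

By similar triangles: 22/(x+s) = 5/s
Solving: s = 5x/17
ds/dt = 5/17 · dx/dt = 5/17 · 6 = 30/17 ft/s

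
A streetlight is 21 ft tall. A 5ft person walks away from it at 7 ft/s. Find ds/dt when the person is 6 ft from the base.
35/16 ft/s

By similar triangles: 21/(x+s) = 5/s
Solving: s = 5x/16
ds/dt = 5/16 · dx/dt = 5/16 · 7 = 35/16 ft/s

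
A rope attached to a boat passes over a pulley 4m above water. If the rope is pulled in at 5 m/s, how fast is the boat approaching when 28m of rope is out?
35√3/12 ≈ 5.052 m/s

rope² = x² + 4²
x = √(28² - 4²) = 16√3
dx/dt = (rope/x) · d(rope)/dt = (28/(16√3)) · (-5) = -35√3/12 m/s
The boat approaches at 35√3/12 ≈ 5.052 m/s.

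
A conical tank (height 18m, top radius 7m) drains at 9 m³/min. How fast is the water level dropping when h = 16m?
729/(3136π) ≈ 0.07399 m/min

r/h = 7/18, so r = (7/18)h
V = (1/3)πr²h = (1/3)π((7/18)h)²h = (49/972)πh³
dV/dh = (49/324)πh²
dh/dt = (dV/dt)/(dV/dh) = -9/((49/324)π·16²) = -729/(3136π) m/min
The level is dropping at 729/(3136π) ≈ 0.07399 m/min.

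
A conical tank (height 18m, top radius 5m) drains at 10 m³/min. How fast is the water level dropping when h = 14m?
162/(245π) ≈ 0.2105 m/min

r/h = 5/18, so r = (5/18)h
V = (1/3)πr²h = (1/3)π((5/18)h)²h = (25/972)πh³
dV/dh = (25/324)πh²
dh/dt = (dV/dt)/(dV/dh) = -10/((25/324)π·14²) = -162/(245π) m/min
The level is dropping at 162/(245π) ≈ 0.2105 m/min.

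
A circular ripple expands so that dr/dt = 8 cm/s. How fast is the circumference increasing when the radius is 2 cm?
16π cm/s

C = 2πr
dC/dt = 2π · dr/dt = 2π · 8 = 16π cm/s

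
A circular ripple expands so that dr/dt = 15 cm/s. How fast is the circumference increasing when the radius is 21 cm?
30π cm/s

C = 2πr
dC/dt = 2π · dr/dt = 2π · 15 = 30π cm/s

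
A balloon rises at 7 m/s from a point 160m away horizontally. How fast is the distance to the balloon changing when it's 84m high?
147√2041/2041 ≈ 3.254 m/s

z² = 160² + y²
z = √(160² + 84²) = 4√2041
dz/dt = y/z · dy/dt = 84/(4√2041) · 7 = 147√2041/2041 ≈ 3.254 m/s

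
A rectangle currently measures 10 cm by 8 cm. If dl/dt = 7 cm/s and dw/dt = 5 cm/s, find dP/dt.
24 cm/s

P = 2(l + w)
dP/dt = 2(dl/dt + dw/dt) = 2(7 + 5) = 24 cm/s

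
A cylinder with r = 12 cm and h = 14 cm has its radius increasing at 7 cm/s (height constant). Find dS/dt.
532π cm²/s

S = 2πrh + 2πr² (lateral + bases)
dS/dt = (2πh + 4πr)·dr/dt = (2π·14 + 4π·12)·7
= 532π cm²/s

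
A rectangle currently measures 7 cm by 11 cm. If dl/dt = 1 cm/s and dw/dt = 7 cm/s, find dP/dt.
16 cm/s

P = 2(l + w)
dP/dt = 2(dl/dt + dw/dt) = 2(1 + 7) = 16 cm/s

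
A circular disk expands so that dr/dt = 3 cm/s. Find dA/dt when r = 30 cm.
180π cm²/s

A = πr²
dA/dt = 2πr · dr/dt = 2π(30)(3) = 180π cm²/s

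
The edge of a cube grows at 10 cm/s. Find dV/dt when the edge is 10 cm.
3000 cm³/s

V = s³
dV/dt = 3s² · ds/dt = 3·10²·10 = 3000 cm³/s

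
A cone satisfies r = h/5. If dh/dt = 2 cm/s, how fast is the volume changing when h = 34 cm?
2312π/25 cm³/s

V = (1/3)π(h/5)²h = πh³/75
dV/dt = πh²/25 · 2
At h = 34: dV/dt = 2312π/25 cm³/s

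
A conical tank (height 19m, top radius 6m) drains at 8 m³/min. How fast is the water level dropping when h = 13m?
722/(1521π) ≈ 0.1511 m/min

r/h = 6/19, so r = (6/19)h
V = (1/3)πr²h = (1/3)π((6/19)h)²h = (12/361)πh³
dV/dh = (36/361)πh²
dh/dt = (dV/dt)/(dV/dh) = -8/((36/361)π·13²) = -722/(1521π) m/min
The level is dropping at 722/(1521π) ≈ 0.1511 m/min.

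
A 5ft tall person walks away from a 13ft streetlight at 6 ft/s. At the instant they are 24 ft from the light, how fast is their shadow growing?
15/4 ft/s

By similar triangles: 13/(x+s) = 5/s
Solving: s = 5x/8
ds/dt = 5/8 · dx/dt = 5/8 · 6 = 15/4 ft/s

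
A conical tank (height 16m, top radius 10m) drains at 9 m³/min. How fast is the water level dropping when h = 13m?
576/(4225π) ≈ 0.0434 m/min

r/h = 10/16, so r = (5/8)h
V = (1/3)πr²h = (1/3)π((5/8)h)²h = (25/192)πh³
dV/dh = (25/64)πh²
dh/dt = (dV/dt)/(dV/dh) = -9/((25/64)π·13²) = -576/(4225π) m/min
The level is dropping at 576/(4225π) ≈ 0.0434 m/min.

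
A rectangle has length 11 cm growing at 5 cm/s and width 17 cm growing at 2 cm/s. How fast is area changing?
107 cm²/s

A = lw
dA/dt = w·dl/dt + l·dw/dt = 17·5 + 11·2 = 107 cm²/s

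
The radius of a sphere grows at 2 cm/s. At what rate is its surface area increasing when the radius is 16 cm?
256π cm²/s

S = 4πr²
dS/dt = dS/dr · dr/dt = 8πr · 2
At r = 16: dS/dt = 256π cm²/s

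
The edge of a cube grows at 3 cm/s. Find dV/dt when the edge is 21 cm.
3969 cm³/s

V = s³
dV/dt = 3s² · ds/dt = 3·21²·3 = 3969 cm³/s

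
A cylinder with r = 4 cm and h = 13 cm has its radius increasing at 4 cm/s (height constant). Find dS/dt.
168π cm²/s

S = 2πrh + 2πr² (lateral + bases)
dS/dt = (2πh + 4πr)·dr/dt = (2π·13 + 4π·4)·4
= 168π cm²/s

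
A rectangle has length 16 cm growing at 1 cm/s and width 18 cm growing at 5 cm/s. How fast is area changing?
98 cm²/s

A = lw
dA/dt = w·dl/dt + l·dw/dt = 18·1 + 16·5 = 98 cm²/s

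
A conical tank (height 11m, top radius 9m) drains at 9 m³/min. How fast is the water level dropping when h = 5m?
121/(225π) ≈ 0.1712 m/min

r/h = 9/11, so r = (9/11)h
V = (1/3)πr²h = (1/3)π((9/11)h)²h = (27/121)πh³
dV/dh = (81/121)πh²
dh/dt = (dV/dt)/(dV/dh) = -9/((81/121)π·5²) = -121/(225π) m/min
The level is dropping at 121/(225π) ≈ 0.1712 m/min.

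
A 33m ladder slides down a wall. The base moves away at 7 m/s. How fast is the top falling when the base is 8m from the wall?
56√41/205 ≈ 1.749 m/s

x² + y² = 33²
2x·dx/dt + 2y·dy/dt = 0
dy/dt = -x/y · dx/dt = -8/(5√41) · 7 = -56√41/205 m/s
The top is descending at 56√41/205 ≈ 1.749 m/s.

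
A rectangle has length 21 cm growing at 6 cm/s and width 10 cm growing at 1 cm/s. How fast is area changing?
81 cm²/s

A = lw
dA/dt = w·dl/dt + l·dw/dt = 10·6 + 21·1 = 81 cm²/s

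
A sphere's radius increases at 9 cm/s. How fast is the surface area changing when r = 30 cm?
2160π cm²/s

S = 4πr²
dS/dt = dS/dr · dr/dt = 8πr · 9
At r = 30: dS/dt = 2160π cm²/s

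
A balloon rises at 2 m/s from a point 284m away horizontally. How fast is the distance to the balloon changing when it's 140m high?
35√6266/3133 ≈ 0.8843 m/s

z² = 284² + y²
z = √(284² + 140²) = 4√6266
dz/dt = y/z · dy/dt = 140/(4√6266) · 2 = 35√6266/3133 ≈ 0.8843 m/s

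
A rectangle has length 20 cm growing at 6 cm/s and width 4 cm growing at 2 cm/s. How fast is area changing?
64 cm²/s

A = lw
dA/dt = w·dl/dt + l·dw/dt = 4·6 + 20·2 = 64 cm²/s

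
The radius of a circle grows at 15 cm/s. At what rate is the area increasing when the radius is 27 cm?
810π cm²/s

A = πr²
dA/dt = 2πr · dr/dt = 2π(27)(15) = 810π cm²/s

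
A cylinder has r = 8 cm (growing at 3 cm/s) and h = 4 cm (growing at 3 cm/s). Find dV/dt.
384π cm³/s

V = πr²h
dV/dt = 2πrh·dr/dt + πr²·dh/dt
= 2π(8)(4)(3) + π(8)²(3)
= 384π cm³/s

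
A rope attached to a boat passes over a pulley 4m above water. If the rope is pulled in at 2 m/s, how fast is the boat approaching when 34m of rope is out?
34√285/285 ≈ 2.014 m/s

rope² = x² + 4²
x = √(34² - 4²) = 2√285
dx/dt = (rope/x) · d(rope)/dt = (34/(2√285)) · (-2) = -34√285/285 m/s
The boat approaches at 34√285/285 ≈ 2.014 m/s.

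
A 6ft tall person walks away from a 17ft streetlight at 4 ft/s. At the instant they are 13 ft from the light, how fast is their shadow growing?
24/11 ft/s

By similar triangles: 17/(x+s) = 6/s
Solving: s = 6x/11
ds/dt = 6/11 · dx/dt = 6/11 · 4 = 24/11 ft/s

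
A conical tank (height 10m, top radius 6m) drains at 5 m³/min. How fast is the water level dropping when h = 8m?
125/(576π) ≈ 0.06908 m/min

r/h = 6/10, so r = (3/5)h
V = (1/3)πr²h = (1/3)π((3/5)h)²h = (3/25)πh³
dV/dh = (9/25)πh²
dh/dt = (dV/dt)/(dV/dh) = -5/((9/25)π·8²) = -125/(576π) m/min
The level is dropping at 125/(576π) ≈ 0.06908 m/min.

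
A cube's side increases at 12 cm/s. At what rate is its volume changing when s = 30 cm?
32400 cm³/s

V = s³
dV/dt = 3s² · ds/dt = 3·30²·12 = 32400 cm³/s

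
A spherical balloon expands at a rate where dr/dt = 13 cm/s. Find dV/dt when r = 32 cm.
53248π cm³/s

V = (4/3)πr³
dV/dt = dV/dr · dr/dt = 4πr² · 13
At r = 32: dV/dt = 53248π cm³/s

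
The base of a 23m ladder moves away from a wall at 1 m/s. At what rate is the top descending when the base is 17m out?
17√15/60 ≈ 1.097 m/s

x² + y² = 23²
2x·dx/dt + 2y·dy/dt = 0
dy/dt = -x/y · dx/dt = -17/(4√15) · 1 = -17√15/60 m/s
The top is descending at 17√15/60 ≈ 1.097 m/s.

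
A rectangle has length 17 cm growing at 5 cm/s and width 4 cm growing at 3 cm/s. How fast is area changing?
71 cm²/s

A = lw
dA/dt = w·dl/dt + l·dw/dt = 4·5 + 17·3 = 71 cm²/s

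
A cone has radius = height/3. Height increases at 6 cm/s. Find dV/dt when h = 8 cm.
128π/3 cm³/s

V = (1/3)π(h/3)²h = πh³/27
dV/dt = πh²/9 · 6
At h = 8: dV/dt = 128π/3 cm³/s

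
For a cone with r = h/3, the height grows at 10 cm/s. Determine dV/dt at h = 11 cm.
1210π/9 cm³/s

V = (1/3)π(h/3)²h = πh³/27
dV/dt = πh²/9 · 10
At h = 11: dV/dt = 1210π/9 cm³/s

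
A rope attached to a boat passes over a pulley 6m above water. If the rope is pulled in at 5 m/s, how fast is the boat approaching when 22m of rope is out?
55√7/28 ≈ 5.197 m/s

rope² = x² + 6²
x = √(22² - 6²) = 8√7
dx/dt = (rope/x) · d(rope)/dt = (22/(8√7)) · (-5) = -55√7/28 m/s
The boat approaches at 55√7/28 ≈ 5.197 m/s.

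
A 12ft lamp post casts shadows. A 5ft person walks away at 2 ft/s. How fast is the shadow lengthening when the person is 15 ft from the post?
10/7 ft/s

By similar triangles: 12/(x+s) = 5/s
Solving: s = 5x/7
ds/dt = 5/7 · dx/dt = 5/7 · 2 = 10/7 ft/s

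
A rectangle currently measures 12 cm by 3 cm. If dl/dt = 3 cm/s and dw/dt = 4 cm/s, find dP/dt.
14 cm/s

P = 2(l + w)
dP/dt = 2(dl/dt + dw/dt) = 2(3 + 4) = 14 cm/s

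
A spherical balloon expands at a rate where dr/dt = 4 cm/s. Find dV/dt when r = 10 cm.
1600π cm³/s

V = (4/3)πr³
dV/dt = dV/dr · dr/dt = 4πr² · 4
At r = 10: dV/dt = 1600π cm³/s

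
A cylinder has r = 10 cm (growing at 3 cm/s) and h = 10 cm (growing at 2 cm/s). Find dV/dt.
800π cm³/s

V = πr²h
dV/dt = 2πrh·dr/dt + πr²·dh/dt
= 2π(10)(10)(3) + π(10)²(2)
= 800π cm³/s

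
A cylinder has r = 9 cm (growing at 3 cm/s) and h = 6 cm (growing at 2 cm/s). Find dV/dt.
486π cm³/s

V = πr²h
dV/dt = 2πrh·dr/dt + πr²·dh/dt
= 2π(9)(6)(3) + π(9)²(2)
= 486π cm³/s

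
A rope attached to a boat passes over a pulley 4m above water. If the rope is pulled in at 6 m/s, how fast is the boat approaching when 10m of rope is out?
10√21/7 ≈ 6.547 m/s

rope² = x² + 4²
x = √(10² - 4²) = 2√21
dx/dt = (rope/x) · d(rope)/dt = (10/(2√21)) · (-6) = -10√21/7 m/s
The boat approaches at 10√21/7 ≈ 6.547 m/s.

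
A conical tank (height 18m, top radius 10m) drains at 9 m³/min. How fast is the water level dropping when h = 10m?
729/(2500π) ≈ 0.09282 m/min

r/h = 10/18, so r = (5/9)h
V = (1/3)πr²h = (1/3)π((5/9)h)²h = (25/243)πh³
dV/dh = (25/81)πh²
dh/dt = (dV/dt)/(dV/dh) = -9/((25/81)π·10²) = -729/(2500π) m/min
The level is dropping at 729/(2500π) ≈ 0.09282 m/min.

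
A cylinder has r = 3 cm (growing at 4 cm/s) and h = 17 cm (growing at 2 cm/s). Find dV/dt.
426π cm³/s

V = πr²h
dV/dt = 2πrh·dr/dt + πr²·dh/dt
= 2π(3)(17)(4) + π(3)²(2)
= 426π cm³/s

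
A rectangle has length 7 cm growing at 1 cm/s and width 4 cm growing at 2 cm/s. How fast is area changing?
18 cm²/s

A = lw
dA/dt = w·dl/dt + l·dw/dt = 4·1 + 7·2 = 18 cm²/s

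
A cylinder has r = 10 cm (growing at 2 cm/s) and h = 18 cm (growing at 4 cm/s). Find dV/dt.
1120π cm³/s

V = πr²h
dV/dt = 2πrh·dr/dt + πr²·dh/dt
= 2π(10)(18)(2) + π(10)²(4)
= 1120π cm³/s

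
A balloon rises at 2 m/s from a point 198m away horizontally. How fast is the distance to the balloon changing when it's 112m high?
112√12937/12937 ≈ 0.9847 m/s

z² = 198² + y²
z = √(198² + 112²) = 2√12937
dz/dt = y/z · dy/dt = 112/(2√12937) · 2 = 112√12937/12937 ≈ 0.9847 m/s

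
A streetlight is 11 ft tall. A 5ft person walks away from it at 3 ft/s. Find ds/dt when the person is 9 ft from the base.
5/2 ft/s

By similar triangles: 11/(x+s) = 5/s
Solving: s = 5x/6
ds/dt = 5/6 · dx/dt = 5/6 · 3 = 5/2 ft/s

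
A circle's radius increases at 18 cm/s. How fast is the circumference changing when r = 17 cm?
36π cm/s

C = 2πr
dC/dt = 2π · dr/dt = 2π · 18 = 36π cm/s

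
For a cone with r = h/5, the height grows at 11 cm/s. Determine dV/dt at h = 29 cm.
9251π/25 cm³/s

V = (1/3)π(h/5)²h = πh³/75
dV/dt = πh²/25 · 11
At h = 29: dV/dt = 9251π/25 cm³/s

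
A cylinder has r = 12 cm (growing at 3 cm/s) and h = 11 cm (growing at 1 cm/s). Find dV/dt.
936π cm³/s

V = πr²h
dV/dt = 2πrh·dr/dt + πr²·dh/dt
= 2π(12)(11)(3) + π(12)²(1)
= 936π cm³/s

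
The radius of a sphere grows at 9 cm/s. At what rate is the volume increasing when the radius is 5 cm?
900π cm³/s

V = (4/3)πr³
dV/dt = dV/dr · dr/dt = 4πr² · 9
At r = 5: dV/dt = 900π cm³/s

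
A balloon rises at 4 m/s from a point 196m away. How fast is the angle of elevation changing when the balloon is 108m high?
0.015655 rad/s

tan(θ) = y/196
sec²(θ) · dθ/dt = (1/196) · dy/dt
dθ/dt = cos²(θ)/196 · 4 = 196/(196² + 108²) · 4
dθ/dt = 0.015655 rad/s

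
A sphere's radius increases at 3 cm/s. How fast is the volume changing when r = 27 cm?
8748π cm³/s

V = (4/3)πr³
dV/dt = dV/dr · dr/dt = 4πr² · 3
At r = 27: dV/dt = 8748π cm³/s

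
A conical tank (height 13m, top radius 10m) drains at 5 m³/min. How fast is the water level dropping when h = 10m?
169/(2000π) ≈ 0.0269 m/min

r/h = 10/13, so r = (10/13)h
V = (1/3)πr²h = (1/3)π((10/13)h)²h = (100/507)πh³
dV/dh = (100/169)πh²
dh/dt = (dV/dt)/(dV/dh) = -5/((100/169)π·10²) = -169/(2000π) m/min
The level is dropping at 169/(2000π) ≈ 0.0269 m/min.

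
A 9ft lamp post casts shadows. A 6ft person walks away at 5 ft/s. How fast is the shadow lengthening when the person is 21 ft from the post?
10 ft/s

By similar triangles: 9/(x+s) = 6/s
Solving: s = 6x/3
ds/dt = 6/3 · dx/dt = 2 · 5 = 10 ft/s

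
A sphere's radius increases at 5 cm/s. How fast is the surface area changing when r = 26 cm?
1040π cm²/s

S = 4πr²
dS/dt = dS/dr · dr/dt = 8πr · 5
At r = 26: dS/dt = 1040π cm²/s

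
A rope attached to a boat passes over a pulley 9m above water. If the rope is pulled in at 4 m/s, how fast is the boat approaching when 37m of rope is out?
37√322/161 ≈ 4.124 m/s

rope² = x² + 9²
x = √(37² - 9²) = 2√322
dx/dt = (rope/x) · d(rope)/dt = (37/(2√322)) · (-4) = -37√322/161 m/s
The boat approaches at 37√322/161 ≈ 4.124 m/s.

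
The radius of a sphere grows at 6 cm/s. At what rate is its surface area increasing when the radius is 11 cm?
528π cm²/s

S = 4πr²
dS/dt = dS/dr · dr/dt = 8πr · 6
At r = 11: dS/dt = 528π cm²/s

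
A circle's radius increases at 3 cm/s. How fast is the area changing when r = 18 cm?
108π cm²/s

A = πr²
dA/dt = 2πr · dr/dt = 2π(18)(3) = 108π cm²/s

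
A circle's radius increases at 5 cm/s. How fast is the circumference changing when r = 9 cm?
10π cm/s

C = 2πr
dC/dt = 2π · dr/dt = 2π · 5 = 10π cm/s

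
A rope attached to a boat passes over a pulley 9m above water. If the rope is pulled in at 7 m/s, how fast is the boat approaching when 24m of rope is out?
56√55/55 ≈ 7.551 m/s

rope² = x² + 9²
x = √(24² - 9²) = 3√55
dx/dt = (rope/x) · d(rope)/dt = (24/(3√55)) · (-7) = -56√55/55 m/s
The boat approaches at 56√55/55 ≈ 7.551 m/s.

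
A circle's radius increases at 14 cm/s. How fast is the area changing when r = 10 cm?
280π cm²/s

A = πr²
dA/dt = 2πr · dr/dt = 2π(10)(14) = 280π cm²/s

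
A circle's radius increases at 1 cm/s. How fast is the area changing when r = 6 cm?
12π cm²/s

A = πr²
dA/dt = 2πr · dr/dt = 2π(6)(1) = 12π cm²/s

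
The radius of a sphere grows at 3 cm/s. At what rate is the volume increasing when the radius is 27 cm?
8748π cm³/s

V = (4/3)πr³
dV/dt = dV/dr · dr/dt = 4πr² · 3
At r = 27: dV/dt = 8748π cm³/s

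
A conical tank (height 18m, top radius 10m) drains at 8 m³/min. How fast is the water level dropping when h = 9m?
8/(25π) ≈ 0.1019 m/min

r/h = 10/18, so r = (5/9)h
V = (1/3)πr²h = (1/3)π((5/9)h)²h = (25/243)πh³
dV/dh = (25/81)πh²
dh/dt = (dV/dt)/(dV/dh) = -8/((25/81)π·9²) = -8/(25π) m/min
The level is dropping at 8/(25π) ≈ 0.1019 m/min.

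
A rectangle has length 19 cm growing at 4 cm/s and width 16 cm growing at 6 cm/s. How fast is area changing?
178 cm²/s

A = lw
dA/dt = w·dl/dt + l·dw/dt = 16·4 + 19·6 = 178 cm²/s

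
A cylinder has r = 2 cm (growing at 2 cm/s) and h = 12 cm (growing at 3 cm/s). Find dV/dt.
108π cm³/s

V = πr²h
dV/dt = 2πrh·dr/dt + πr²·dh/dt
= 2π(2)(12)(2) + π(2)²(3)
= 108π cm³/s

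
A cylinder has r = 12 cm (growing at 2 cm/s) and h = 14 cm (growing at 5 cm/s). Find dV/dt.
1392π cm³/s

V = πr²h
dV/dt = 2πrh·dr/dt + πr²·dh/dt
= 2π(12)(14)(2) + π(12)²(5)
= 1392π cm³/s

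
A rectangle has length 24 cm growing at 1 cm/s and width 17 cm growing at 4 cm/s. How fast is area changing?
113 cm²/s

A = lw
dA/dt = w·dl/dt + l·dw/dt = 17·1 + 24·4 = 113 cm²/s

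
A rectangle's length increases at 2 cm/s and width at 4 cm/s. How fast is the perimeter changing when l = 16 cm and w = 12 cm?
12 cm/s

P = 2(l + w)
dP/dt = 2(dl/dt + dw/dt) = 2(2 + 4) = 12 cm/s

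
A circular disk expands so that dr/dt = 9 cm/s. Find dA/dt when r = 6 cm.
108π cm²/s

A = πr²
dA/dt = 2πr · dr/dt = 2π(6)(9) = 108π cm²/s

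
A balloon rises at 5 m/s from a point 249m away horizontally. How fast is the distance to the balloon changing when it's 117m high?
39√10/58 ≈ 2.126 m/s

z² = 249² + y²
z = √(249² + 117²) = 87√10
dz/dt = y/z · dy/dt = 117/(87√10) · 5 = 39√10/58 ≈ 2.126 m/s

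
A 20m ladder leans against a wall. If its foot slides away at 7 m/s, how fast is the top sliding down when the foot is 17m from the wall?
119√111/111 ≈ 11.29 m/s

x² + y² = 20²
2x·dx/dt + 2y·dy/dt = 0
dy/dt = -x/y · dx/dt = -17/√111 · 7 = -119√111/111 m/s
The top is descending at 119√111/111 ≈ 11.29 m/s.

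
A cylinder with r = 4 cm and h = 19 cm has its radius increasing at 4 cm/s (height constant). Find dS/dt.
216π cm²/s

S = 2πrh + 2πr² (lateral + bases)
dS/dt = (2πh + 4πr)·dr/dt = (2π·19 + 4π·4)·4
= 216π cm²/s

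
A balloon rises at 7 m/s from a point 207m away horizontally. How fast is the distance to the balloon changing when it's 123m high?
287√6442/6442 ≈ 3.576 m/s

z² = 207² + y²
z = √(207² + 123²) = 3√6442
dz/dt = y/z · dy/dt = 123/(3√6442) · 7 = 287√6442/6442 ≈ 3.576 m/s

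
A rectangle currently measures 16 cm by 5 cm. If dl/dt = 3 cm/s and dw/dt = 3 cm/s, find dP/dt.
12 cm/s

P = 2(l + w)
dP/dt = 2(dl/dt + dw/dt) = 2(3 + 3) = 12 cm/s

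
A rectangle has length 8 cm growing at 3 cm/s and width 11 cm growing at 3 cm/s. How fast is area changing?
57 cm²/s

A = lw
dA/dt = w·dl/dt + l·dw/dt = 11·3 + 8·3 = 57 cm²/s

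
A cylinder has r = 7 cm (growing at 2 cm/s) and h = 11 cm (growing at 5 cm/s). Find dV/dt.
553π cm³/s

V = πr²h
dV/dt = 2πrh·dr/dt + πr²·dh/dt
= 2π(7)(11)(2) + π(7)²(5)
= 553π cm³/s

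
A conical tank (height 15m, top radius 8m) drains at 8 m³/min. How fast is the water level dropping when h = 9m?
25/(72π) ≈ 0.1105 m/min

r/h = 8/15, so r = (8/15)h
V = (1/3)πr²h = (1/3)π((8/15)h)²h = (64/675)πh³
dV/dh = (64/225)πh²
dh/dt = (dV/dt)/(dV/dh) = -8/((64/225)π·9²) = -25/(72π) m/min
The level is dropping at 25/(72π) ≈ 0.1105 m/min.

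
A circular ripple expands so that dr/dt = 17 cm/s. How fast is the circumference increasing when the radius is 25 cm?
34π cm/s

C = 2πr
dC/dt = 2π · dr/dt = 2π · 17 = 34π cm/s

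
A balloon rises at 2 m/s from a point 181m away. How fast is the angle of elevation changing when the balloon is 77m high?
0.009356 rad/s

tan(θ) = y/181
sec²(θ) · dθ/dt = (1/181) · dy/dt
dθ/dt = cos²(θ)/181 · 2 = 181/(181² + 77²) · 2
dθ/dt = 0.009356 rad/s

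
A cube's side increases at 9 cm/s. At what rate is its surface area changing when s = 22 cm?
2376 cm²/s

A = 6s²
dA/dt = 12s · ds/dt = 12·22·9 = 2376 cm²/s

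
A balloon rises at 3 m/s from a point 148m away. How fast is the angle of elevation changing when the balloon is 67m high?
0.016823 rad/s

tan(θ) = y/148
sec²(θ) · dθ/dt = (1/148) · dy/dt
dθ/dt = cos²(θ)/148 · 3 = 148/(148² + 67²) · 3
dθ/dt = 0.016823 rad/s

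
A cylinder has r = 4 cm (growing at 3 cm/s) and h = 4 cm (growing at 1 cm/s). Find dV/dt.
112π cm³/s

V = πr²h
dV/dt = 2πrh·dr/dt + πr²·dh/dt
= 2π(4)(4)(3) + π(4)²(1)
= 112π cm³/s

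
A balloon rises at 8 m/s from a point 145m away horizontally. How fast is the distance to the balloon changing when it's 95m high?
76√1202/601 ≈ 4.384 m/s

z² = 145² + y²
z = √(145² + 95²) = 5√1202
dz/dt = y/z · dy/dt = 95/(5√1202) · 8 = 76√1202/601 ≈ 4.384 m/s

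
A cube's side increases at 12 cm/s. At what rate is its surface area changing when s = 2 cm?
288 cm²/s

A = 6s²
dA/dt = 12s · ds/dt = 12·2·12 = 288 cm²/s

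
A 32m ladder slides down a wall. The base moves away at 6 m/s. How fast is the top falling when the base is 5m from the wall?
10√111/111 ≈ 0.9492 m/s

x² + y² = 32²
2x·dx/dt + 2y·dy/dt = 0
dy/dt = -x/y · dx/dt = -5/(3√111) · 6 = -10√111/111 m/s
The top is descending at 10√111/111 ≈ 0.9492 m/s.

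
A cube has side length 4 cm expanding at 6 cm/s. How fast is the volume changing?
288 cm³/s

V = s³
dV/dt = 3s² · ds/dt = 3·4²·6 = 288 cm³/s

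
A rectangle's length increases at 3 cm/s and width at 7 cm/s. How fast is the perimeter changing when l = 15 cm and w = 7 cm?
20 cm/s

P = 2(l + w)
dP/dt = 2(dl/dt + dw/dt) = 2(3 + 7) = 20 cm/s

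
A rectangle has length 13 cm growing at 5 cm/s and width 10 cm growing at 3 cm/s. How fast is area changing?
89 cm²/s

A = lw
dA/dt = w·dl/dt + l·dw/dt = 10·5 + 13·3 = 89 cm²/s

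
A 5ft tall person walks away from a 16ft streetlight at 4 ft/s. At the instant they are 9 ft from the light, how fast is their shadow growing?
20/11 ft/s

By similar triangles: 16/(x+s) = 5/s
Solving: s = 5x/11
ds/dt = 5/11 · dx/dt = 5/11 · 4 = 20/11 ft/s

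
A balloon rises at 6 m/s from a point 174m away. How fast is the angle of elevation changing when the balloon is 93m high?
0.026821 rad/s

tan(θ) = y/174
sec²(θ) · dθ/dt = (1/174) · dy/dt
dθ/dt = cos²(θ)/174 · 6 = 174/(174² + 93²) · 6
dθ/dt = 0.026821 rad/s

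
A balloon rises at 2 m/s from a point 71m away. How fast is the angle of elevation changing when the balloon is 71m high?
0.014085 rad/s

tan(θ) = y/71
sec²(θ) · dθ/dt = (1/71) · dy/dt
dθ/dt = cos²(θ)/71 · 2 = 71/(71² + 71²) · 2
dθ/dt = 0.014085 rad/s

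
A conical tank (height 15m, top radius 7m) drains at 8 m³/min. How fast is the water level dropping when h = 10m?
18/(49π) ≈ 0.1169 m/min

r/h = 7/15, so r = (7/15)h
V = (1/3)πr²h = (1/3)π((7/15)h)²h = (49/675)πh³
dV/dh = (49/225)πh²
dh/dt = (dV/dt)/(dV/dh) = -8/((49/225)π·10²) = -18/(49π) m/min
The level is dropping at 18/(49π) ≈ 0.1169 m/min.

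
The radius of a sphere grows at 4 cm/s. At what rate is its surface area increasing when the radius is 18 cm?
576π cm²/s

S = 4πr²
dS/dt = dS/dr · dr/dt = 8πr · 4
At r = 18: dS/dt = 576π cm²/s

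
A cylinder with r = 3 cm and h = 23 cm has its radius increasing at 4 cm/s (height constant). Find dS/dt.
232π cm²/s

S = 2πrh + 2πr² (lateral + bases)
dS/dt = (2πh + 4πr)·dr/dt = (2π·23 + 4π·3)·4
= 232π cm²/s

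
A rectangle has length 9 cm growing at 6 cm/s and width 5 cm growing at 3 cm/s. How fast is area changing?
57 cm²/s

A = lw
dA/dt = w·dl/dt + l·dw/dt = 5·6 + 9·3 = 57 cm²/s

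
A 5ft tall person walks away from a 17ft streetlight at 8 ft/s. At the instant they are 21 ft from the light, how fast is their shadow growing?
10/3 ft/s

By similar triangles: 17/(x+s) = 5/s
Solving: s = 5x/12
ds/dt = 5/12 · dx/dt = 5/12 · 8 = 10/3 ft/s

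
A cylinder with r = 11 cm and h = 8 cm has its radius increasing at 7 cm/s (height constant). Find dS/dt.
420π cm²/s

S = 2πrh + 2πr² (lateral + bases)
dS/dt = (2πh + 4πr)·dr/dt = (2π·8 + 4π·11)·7
= 420π cm²/s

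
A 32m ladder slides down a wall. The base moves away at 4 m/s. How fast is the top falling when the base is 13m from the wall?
52√95/285 ≈ 1.778 m/s

x² + y² = 32²
2x·dx/dt + 2y·dy/dt = 0
dy/dt = -x/y · dx/dt = -13/(3√95) · 4 = -52√95/285 m/s
The top is descending at 52√95/285 ≈ 1.778 m/s.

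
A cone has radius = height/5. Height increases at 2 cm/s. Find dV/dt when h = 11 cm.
242π/25 cm³/s

V = (1/3)π(h/5)²h = πh³/75
dV/dt = πh²/25 · 2
At h = 11: dV/dt = 242π/25 cm³/s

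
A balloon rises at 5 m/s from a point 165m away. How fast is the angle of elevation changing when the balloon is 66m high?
0.026123 rad/s

tan(θ) = y/165
sec²(θ) · dθ/dt = (1/165) · dy/dt
dθ/dt = cos²(θ)/165 · 5 = 165/(165² + 66²) · 5
dθ/dt = 0.026123 rad/s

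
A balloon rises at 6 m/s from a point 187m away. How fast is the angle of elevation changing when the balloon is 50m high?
0.029945 rad/s

tan(θ) = y/187
sec²(θ) · dθ/dt = (1/187) · dy/dt
dθ/dt = cos²(θ)/187 · 6 = 187/(187² + 50²) · 6
dθ/dt = 0.029945 rad/s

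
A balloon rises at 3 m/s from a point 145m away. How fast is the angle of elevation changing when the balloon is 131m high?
0.011392 rad/s

tan(θ) = y/145
sec²(θ) · dθ/dt = (1/145) · dy/dt
dθ/dt = cos²(θ)/145 · 3 = 145/(145² + 131²) · 3
dθ/dt = 0.011392 rad/s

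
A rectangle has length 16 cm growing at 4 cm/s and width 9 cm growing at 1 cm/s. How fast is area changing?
52 cm²/s

A = lw
dA/dt = w·dl/dt + l·dw/dt = 9·4 + 16·1 = 52 cm²/s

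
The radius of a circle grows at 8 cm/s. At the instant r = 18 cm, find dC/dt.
16π cm/s

C = 2πr
dC/dt = 2π · dr/dt = 2π · 8 = 16π cm/s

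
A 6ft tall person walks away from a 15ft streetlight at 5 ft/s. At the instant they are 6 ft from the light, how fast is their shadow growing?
10/3 ft/s

By similar triangles: 15/(x+s) = 6/s
Solving: s = 6x/9
ds/dt = 6/9 · dx/dt = 2/3 · 5 = 10/3 ft/s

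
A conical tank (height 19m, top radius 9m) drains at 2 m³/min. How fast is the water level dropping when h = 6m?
361/(1458π) ≈ 0.07881 m/min

r/h = 9/19, so r = (9/19)h
V = (1/3)πr²h = (1/3)π((9/19)h)²h = (27/361)πh³
dV/dh = (81/361)πh²
dh/dt = (dV/dt)/(dV/dh) = -2/((81/361)π·6²) = -361/(1458π) m/min
The level is dropping at 361/(1458π) ≈ 0.07881 m/min.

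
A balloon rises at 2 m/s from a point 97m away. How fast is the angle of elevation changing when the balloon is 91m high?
0.010967 rad/s

tan(θ) = y/97
sec²(θ) · dθ/dt = (1/97) · dy/dt
dθ/dt = cos²(θ)/97 · 2 = 97/(97² + 91²) · 2
dθ/dt = 0.010967 rad/s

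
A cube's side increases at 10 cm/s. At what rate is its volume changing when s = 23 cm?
15870 cm³/s

V = s³
dV/dt = 3s² · ds/dt = 3·23²·10 = 15870 cm³/s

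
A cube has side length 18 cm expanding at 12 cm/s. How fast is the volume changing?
11664 cm³/s

V = s³
dV/dt = 3s² · ds/dt = 3·18²·12 = 11664 cm³/s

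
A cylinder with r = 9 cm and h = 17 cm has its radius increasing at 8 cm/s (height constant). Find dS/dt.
560π cm²/s

S = 2πrh + 2πr² (lateral + bases)
dS/dt = (2πh + 4πr)·dr/dt = (2π·17 + 4π·9)·8
= 560π cm²/s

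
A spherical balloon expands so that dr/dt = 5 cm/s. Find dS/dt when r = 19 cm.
760π cm²/s

S = 4πr²
dS/dt = dS/dr · dr/dt = 8πr · 5
At r = 19: dS/dt = 760π cm²/s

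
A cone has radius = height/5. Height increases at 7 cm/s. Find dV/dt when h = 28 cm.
5488π/25 cm³/s

V = (1/3)π(h/5)²h = πh³/75
dV/dt = πh²/25 · 7
At h = 28: dV/dt = 5488π/25 cm³/s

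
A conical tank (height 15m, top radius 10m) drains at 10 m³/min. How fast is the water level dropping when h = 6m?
5/(8π) ≈ 0.1989 m/min

r/h = 10/15, so r = (2/3)h
V = (1/3)πr²h = (1/3)π((2/3)h)²h = (4/27)πh³
dV/dh = (4/9)πh²
dh/dt = (dV/dt)/(dV/dh) = -10/((4/9)π·6²) = -5/(8π) m/min
The level is dropping at 5/(8π) ≈ 0.1989 m/min.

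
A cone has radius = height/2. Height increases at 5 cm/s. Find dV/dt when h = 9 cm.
405π/4 cm³/s

V = (1/3)π(h/2)²h = πh³/12
dV/dt = πh²/4 · 5
At h = 9: dV/dt = 405π/4 cm³/s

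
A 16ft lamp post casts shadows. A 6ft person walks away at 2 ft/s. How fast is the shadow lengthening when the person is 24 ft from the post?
6/5 ft/s

By similar triangles: 16/(x+s) = 6/s
Solving: s = 6x/10
ds/dt = 6/10 · dx/dt = 3/5 · 2 = 6/5 ft/s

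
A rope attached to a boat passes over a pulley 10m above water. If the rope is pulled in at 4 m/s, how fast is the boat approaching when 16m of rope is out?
32√39/39 ≈ 5.124 m/s

rope² = x² + 10²
x = √(16² - 10²) = 2√39
dx/dt = (rope/x) · d(rope)/dt = (16/(2√39)) · (-4) = -32√39/39 m/s
The boat approaches at 32√39/39 ≈ 5.124 m/s.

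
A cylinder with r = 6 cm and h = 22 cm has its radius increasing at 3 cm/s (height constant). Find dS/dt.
204π cm²/s

S = 2πrh + 2πr² (lateral + bases)
dS/dt = (2πh + 4πr)·dr/dt = (2π·22 + 4π·6)·3
= 204π cm²/s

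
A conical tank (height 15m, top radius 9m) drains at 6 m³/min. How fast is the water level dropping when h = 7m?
50/(147π) ≈ 0.1083 m/min

r/h = 9/15, so r = (3/5)h
V = (1/3)πr²h = (1/3)π((3/5)h)²h = (3/25)πh³
dV/dh = (9/25)πh²
dh/dt = (dV/dt)/(dV/dh) = -6/((9/25)π·7²) = -50/(147π) m/min
The level is dropping at 50/(147π) ≈ 0.1083 m/min.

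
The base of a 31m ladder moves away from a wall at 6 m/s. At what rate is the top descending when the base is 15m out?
45√46/92 ≈ 3.317 m/s

x² + y² = 31²
2x·dx/dt + 2y·dy/dt = 0
dy/dt = -x/y · dx/dt = -15/(4√46) · 6 = -45√46/92 m/s
The top is descending at 45√46/92 ≈ 3.317 m/s.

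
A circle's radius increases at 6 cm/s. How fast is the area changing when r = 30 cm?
360π cm²/s

A = πr²
dA/dt = 2πr · dr/dt = 2π(30)(6) = 360π cm²/s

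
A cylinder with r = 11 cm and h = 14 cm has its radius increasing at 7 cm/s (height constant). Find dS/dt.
504π cm²/s

S = 2πrh + 2πr² (lateral + bases)
dS/dt = (2πh + 4πr)·dr/dt = (2π·14 + 4π·11)·7
= 504π cm²/s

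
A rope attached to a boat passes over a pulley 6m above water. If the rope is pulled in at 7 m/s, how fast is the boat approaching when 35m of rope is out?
245√1189/1189 ≈ 7.105 m/s

rope² = x² + 6²
x = √(35² - 6²) = √1189
dx/dt = (rope/x) · d(rope)/dt = (35/√1189) · (-7) = -245√1189/1189 m/s
The boat approaches at 245√1189/1189 ≈ 7.105 m/s.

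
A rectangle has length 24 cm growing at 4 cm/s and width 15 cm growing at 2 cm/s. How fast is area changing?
108 cm²/s

A = lw
dA/dt = w·dl/dt + l·dw/dt = 15·4 + 24·2 = 108 cm²/s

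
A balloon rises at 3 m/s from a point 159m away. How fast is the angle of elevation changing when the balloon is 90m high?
0.01429 rad/s

tan(θ) = y/159
sec²(θ) · dθ/dt = (1/159) · dy/dt
dθ/dt = cos²(θ)/159 · 3 = 159/(159² + 90²) · 3
dθ/dt = 0.01429 rad/s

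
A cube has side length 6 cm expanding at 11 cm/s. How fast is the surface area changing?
792 cm²/s

A = 6s²
dA/dt = 12s · ds/dt = 12·6·11 = 792 cm²/s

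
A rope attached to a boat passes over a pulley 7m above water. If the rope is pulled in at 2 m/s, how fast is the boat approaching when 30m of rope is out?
60√851/851 ≈ 2.057 m/s

rope² = x² + 7²
x = √(30² - 7²) = √851
dx/dt = (rope/x) · d(rope)/dt = (30/√851) · (-2) = -60√851/851 m/s
The boat approaches at 60√851/851 ≈ 2.057 m/s.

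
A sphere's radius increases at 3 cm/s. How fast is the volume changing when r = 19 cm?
4332π cm³/s

V = (4/3)πr³
dV/dt = dV/dr · dr/dt = 4πr² · 3
At r = 19: dV/dt = 4332π cm³/s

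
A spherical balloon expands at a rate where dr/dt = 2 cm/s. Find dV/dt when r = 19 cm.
2888π cm³/s

V = (4/3)πr³
dV/dt = dV/dr · dr/dt = 4πr² · 2
At r = 19: dV/dt = 2888π cm³/s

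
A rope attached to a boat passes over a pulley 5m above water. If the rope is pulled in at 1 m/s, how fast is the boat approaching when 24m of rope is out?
24√551/551 ≈ 1.022 m/s

rope² = x² + 5²
x = √(24² - 5²) = √551
dx/dt = (rope/x) · d(rope)/dt = (24/√551) · (-1) = -24√551/551 m/s
The boat approaches at 24√551/551 ≈ 1.022 m/s.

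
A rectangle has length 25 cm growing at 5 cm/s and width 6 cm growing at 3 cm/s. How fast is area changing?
105 cm²/s

A = lw
dA/dt = w·dl/dt + l·dw/dt = 6·5 + 25·3 = 105 cm²/s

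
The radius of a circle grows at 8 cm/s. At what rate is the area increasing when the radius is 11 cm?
176π cm²/s

A = πr²
dA/dt = 2πr · dr/dt = 2π(11)(8) = 176π cm²/s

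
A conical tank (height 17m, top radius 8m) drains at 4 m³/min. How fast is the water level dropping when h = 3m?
289/(144π) ≈ 0.6388 m/min

r/h = 8/17, so r = (8/17)h
V = (1/3)πr²h = (1/3)π((8/17)h)²h = (64/867)πh³
dV/dh = (64/289)πh²
dh/dt = (dV/dt)/(dV/dh) = -4/((64/289)π·3²) = -289/(144π) m/min
The level is dropping at 289/(144π) ≈ 0.6388 m/min.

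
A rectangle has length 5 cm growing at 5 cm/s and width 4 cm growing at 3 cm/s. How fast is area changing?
35 cm²/s

A = lw
dA/dt = w·dl/dt + l·dw/dt = 4·5 + 5·3 = 35 cm²/s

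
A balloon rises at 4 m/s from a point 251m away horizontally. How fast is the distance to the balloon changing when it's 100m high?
400√73001/73001 ≈ 1.48 m/s

z² = 251² + y²
z = √(251² + 100²) = √73001
dz/dt = y/z · dy/dt = 100/√73001 · 4 = 400√73001/73001 ≈ 1.48 m/s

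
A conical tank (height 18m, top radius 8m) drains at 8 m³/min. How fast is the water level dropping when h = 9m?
1/(2π) ≈ 0.1592 m/min

r/h = 8/18, so r = (4/9)h
V = (1/3)πr²h = (1/3)π((4/9)h)²h = (16/243)πh³
dV/dh = (16/81)πh²
dh/dt = (dV/dt)/(dV/dh) = -8/((16/81)π·9²) = -1/(2π) m/min
The level is dropping at 1/(2π) ≈ 0.1592 m/min.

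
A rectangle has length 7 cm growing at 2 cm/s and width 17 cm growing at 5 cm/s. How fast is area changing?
69 cm²/s

A = lw
dA/dt = w·dl/dt + l·dw/dt = 17·2 + 7·5 = 69 cm²/s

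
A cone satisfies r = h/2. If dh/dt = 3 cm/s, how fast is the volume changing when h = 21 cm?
1323π/4 cm³/s

V = (1/3)π(h/2)²h = πh³/12
dV/dt = πh²/4 · 3
At h = 21: dV/dt = 1323π/4 cm³/s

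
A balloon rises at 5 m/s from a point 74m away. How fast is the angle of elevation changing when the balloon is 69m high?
0.036143 rad/s

tan(θ) = y/74
sec²(θ) · dθ/dt = (1/74) · dy/dt
dθ/dt = cos²(θ)/74 · 5 = 74/(74² + 69²) · 5
dθ/dt = 0.036143 rad/s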